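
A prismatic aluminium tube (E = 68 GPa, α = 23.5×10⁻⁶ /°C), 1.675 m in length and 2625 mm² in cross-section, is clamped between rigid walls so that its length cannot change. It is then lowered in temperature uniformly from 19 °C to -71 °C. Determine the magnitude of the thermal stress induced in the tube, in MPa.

σ ≈ 144 MPa (tensile)

With length fixed, the mechanical strain must cancel the thermal strain αΔT = 23.5×10⁻⁶ × 90 = 2115×10⁻⁶.
Hence σ = E·αΔT = 68×10³ × 2115×10⁻⁶ = 143.8 MPa, tensile.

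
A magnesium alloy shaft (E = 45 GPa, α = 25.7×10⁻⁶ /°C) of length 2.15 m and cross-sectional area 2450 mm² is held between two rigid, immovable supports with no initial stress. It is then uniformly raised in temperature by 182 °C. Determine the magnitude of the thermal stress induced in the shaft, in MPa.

Because both ends are immovable the net strain is zero, and the suppressed thermal strain is αΔT = 25.7×10⁻⁶ × 182 = 4677.4×10⁻⁶.
The stress required to suppress this strain is σ = Eε = 45×10³ × 4677.4×10⁻⁶ = 210.5 MPa, compressive since the shaft is trying to expand.

σ ≈ 210 MPa (compressive)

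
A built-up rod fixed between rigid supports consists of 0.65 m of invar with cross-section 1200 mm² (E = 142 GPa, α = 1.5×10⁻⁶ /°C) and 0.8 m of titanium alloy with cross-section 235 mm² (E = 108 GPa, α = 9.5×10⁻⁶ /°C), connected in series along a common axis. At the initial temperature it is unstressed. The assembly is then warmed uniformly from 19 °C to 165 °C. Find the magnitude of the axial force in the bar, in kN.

P ≈ 35.4 kN (compressive)

Free thermal expansion of the whole bar: Σ αᵢΔT Lᵢ = 1.5×10⁻⁶×146×650 + 9.5×10⁻⁶×146×800 = 1.252 mm.
The walls prevent any net length change, so an axial force P (same in every segment) develops. Compatibility: P · Σ Lᵢ/(AᵢEᵢ) = δ_free.
Σ Lᵢ/(AᵢEᵢ) = 650/(1200×142×10³) + 800/(235×108×10³) = 3.534×10⁻⁵ mm/N.
Hence P = δ_free / Σ(L/AE) = 1.252/3.534×10⁻⁵ = 35.43 kN (compressive).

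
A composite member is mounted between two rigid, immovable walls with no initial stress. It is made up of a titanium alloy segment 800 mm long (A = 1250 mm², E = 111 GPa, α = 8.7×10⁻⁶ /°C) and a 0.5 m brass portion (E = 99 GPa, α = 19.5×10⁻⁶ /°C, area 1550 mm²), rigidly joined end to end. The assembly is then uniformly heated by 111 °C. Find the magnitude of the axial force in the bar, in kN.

P ≈ 206 kN (compressive)

Free thermal expansion of the whole bar: Σ αᵢΔT Lᵢ = 8.7×10⁻⁶×111×800 + 19.5×10⁻⁶×111×500 = 1.855 mm.
The rigid supports impose zero overall length change; the single axial force P common to all segments must satisfy P Σ Lᵢ/(AᵢEᵢ) = δ_free.
The series flexibility is Σ Lᵢ/(AᵢEᵢ) = 800/(1250×111×10³) + 500/(1550×99×10³) = 9.024×10⁻⁶ mm/N.
P = 1.855 / 9.024×10⁻⁶ = 205500 N = 205.5 kN, compressive.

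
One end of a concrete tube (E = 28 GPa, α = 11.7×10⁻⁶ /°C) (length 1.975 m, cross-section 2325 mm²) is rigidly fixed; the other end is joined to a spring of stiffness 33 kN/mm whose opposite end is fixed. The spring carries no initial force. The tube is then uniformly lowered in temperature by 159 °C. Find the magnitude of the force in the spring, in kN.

Free thermal contraction: δ_free = αΔT L = 11.7×10⁻⁶ × 159 × 1975 = 3.674 mm.
With a force P in the spring, the elastic change of the tube is PL/(AE) and that of the spring is P/k; compatibility requires their sum to equal δ_free.
P [ L/(AE) + 1/k ] = δ_free → P [ 1975/(2325×28×10³) + 1/(33×10³) ] = 3.674.
P = 3.674 / 6.064×10⁻⁵ = 60590 N.

P ≈ 60.6 kN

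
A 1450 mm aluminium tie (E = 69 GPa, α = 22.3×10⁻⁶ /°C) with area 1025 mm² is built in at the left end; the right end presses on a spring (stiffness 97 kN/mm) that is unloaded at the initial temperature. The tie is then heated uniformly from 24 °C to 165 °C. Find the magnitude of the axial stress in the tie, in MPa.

σ ≈ 144 MPa (compressive)

If the spring were absent the tie would lengthen by αΔT L = 22.3×10⁻⁶ × 141 × 1450 = 4.559 mm.
Let P be the compressive force at the spring. The tie shortens elastically by PL/(AE) and the spring compresses by P/k; together these equal δ_free.
P [ L/(AE) + 1/k ] = δ_free → P [ 1450/(1025×69×10³) + 1/(97×10³) ] = 4.559.
P = 4.559 / 3.081×10⁻⁵ = 148000 N.
σ = P/A = 148000/1025 = 144.4 MPa.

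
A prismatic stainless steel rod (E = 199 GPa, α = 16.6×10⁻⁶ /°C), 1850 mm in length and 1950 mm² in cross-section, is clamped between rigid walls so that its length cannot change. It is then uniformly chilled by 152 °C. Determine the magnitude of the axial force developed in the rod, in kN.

Full restraint means ε = 0, so the stress is σ = EαΔT = 199×10³ × 16.6×10⁻⁶ × 152 = 502.1 MPa.
P = AEαΔT = 1950 × 199×10³ × 16.6×10⁻⁶ × 152 = 979.1 kN (tensile).

P ≈ 979 kN (tensile)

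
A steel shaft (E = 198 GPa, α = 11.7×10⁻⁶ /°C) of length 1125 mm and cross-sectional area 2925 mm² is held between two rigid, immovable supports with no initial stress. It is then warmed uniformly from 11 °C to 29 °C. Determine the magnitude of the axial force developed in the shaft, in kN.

P ≈ 122 kN (compressive)

Full restraint means ε = 0, so the stress is σ = EαΔT = 198×10³ × 11.7×10⁻⁶ × 18 = 41.7 MPa.
Then P = σA = 41.7 × 2925 mm² = 122 kN, compressive.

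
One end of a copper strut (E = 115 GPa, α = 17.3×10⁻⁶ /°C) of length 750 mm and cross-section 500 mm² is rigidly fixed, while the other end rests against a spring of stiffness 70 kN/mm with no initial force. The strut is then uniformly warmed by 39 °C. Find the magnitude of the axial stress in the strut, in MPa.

σ ≈ 37 MPa (compressive)

The unrestrained thermal change is αΔT L = 17.3×10⁻⁶ × 39 × 750 = 0.506 mm.
Let P be the compressive force at the spring. The strut shortens elastically by PL/(AE) and the spring compresses by P/k; together these equal δ_free.
P [ L/(AE) + 1/k ] = δ_free → P [ 750/(500×115×10³) + 1/(70×10³) ] = 0.506.
P = 0.506 / 2.733×10⁻⁵ = 18520 N.
σ = P/A = 18520/500 = 37.03 MPa.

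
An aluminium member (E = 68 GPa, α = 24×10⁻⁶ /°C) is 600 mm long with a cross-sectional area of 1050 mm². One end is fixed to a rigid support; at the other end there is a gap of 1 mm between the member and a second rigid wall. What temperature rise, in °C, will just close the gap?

ΔT ≈ 69.4 °C

Contact occurs when the free expansion equals the gap: αΔT L = 1 mm.
ΔT = 1 / (24×10⁻⁶ × 600) = 69.44 °C.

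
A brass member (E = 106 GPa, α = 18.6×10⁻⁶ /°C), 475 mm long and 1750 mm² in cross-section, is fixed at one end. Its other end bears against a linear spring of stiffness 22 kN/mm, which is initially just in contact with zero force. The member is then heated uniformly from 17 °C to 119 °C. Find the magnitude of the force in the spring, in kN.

If the spring were absent the member would lengthen by αΔT L = 18.6×10⁻⁶ × 102 × 475 = 0.9012 mm.
With a force P in the spring, the elastic change of the member is PL/(AE) and that of the spring is P/k; compatibility requires their sum to equal δ_free.
P [ L/(AE) + 1/k ] = δ_free → P [ 475/(1750×106×10³) + 1/(22×10³) ] = 0.9012.
P = 0.9012 / 4.802×10⁻⁵ = 18770 N.

P ≈ 18.8 kN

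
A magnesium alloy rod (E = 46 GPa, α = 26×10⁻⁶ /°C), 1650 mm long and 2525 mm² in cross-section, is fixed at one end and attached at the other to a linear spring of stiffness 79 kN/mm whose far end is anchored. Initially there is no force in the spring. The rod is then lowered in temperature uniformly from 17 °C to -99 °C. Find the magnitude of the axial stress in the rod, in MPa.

If the spring were absent the rod would shorten by αΔT L = 26×10⁻⁶ × 116 × 1650 = 4.976 mm.
With a force P in the spring, the elastic change of the rod is PL/(AE) and that of the spring is P/k; compatibility requires their sum to equal δ_free.
P [ L/(AE) + 1/k ] = δ_free → P [ 1650/(2525×46×10³) + 1/(79×10³) ] = 4.976.
P = 4.976 / 2.686×10⁻⁵ = 185200 N.
σ = P/A = 185200/2525 = 73.36 MPa.

σ ≈ 73.4 MPa (tensile)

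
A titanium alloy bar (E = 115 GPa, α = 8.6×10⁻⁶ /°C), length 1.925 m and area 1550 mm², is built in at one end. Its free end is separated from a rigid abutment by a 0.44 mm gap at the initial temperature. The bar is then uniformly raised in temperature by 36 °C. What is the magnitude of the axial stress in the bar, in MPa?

σ ≈ 9.32 MPa (compressive)

Unrestrained expansion: δ_free = αΔT L = 8.6×10⁻⁶ × 36 × 1925 = 0.596 mm.
The gap closes (δ_free > 0.44 mm) and the wall then resists a further 0.596 − 0.44 = 0.156 mm of expansion.
So σ = E(δ_free − g)/L = 115×10³ × 0.156/1925 = 9.318 MPa.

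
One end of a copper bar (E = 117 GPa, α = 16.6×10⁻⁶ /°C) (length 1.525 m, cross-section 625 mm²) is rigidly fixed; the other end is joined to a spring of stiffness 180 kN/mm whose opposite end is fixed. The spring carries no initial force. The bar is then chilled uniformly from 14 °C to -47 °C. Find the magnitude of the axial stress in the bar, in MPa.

The unrestrained thermal change is αΔT L = 16.6×10⁻⁶ × 61 × 1525 = 1.544 mm.
Let P be the tensile force in the spring. The bar extends elastically by PL/(AE) and the spring stretches by P/k; together these equal δ_free.
P [ L/(AE) + 1/k ] = δ_free → P [ 1525/(625×117×10³) + 1/(180×10³) ] = 1.544.
P = 1.544 / 2.641×10⁻⁵ = 58470 N.
σ = P/A = 58470/625 = 93.55 MPa.

σ ≈ 93.6 MPa (tensile)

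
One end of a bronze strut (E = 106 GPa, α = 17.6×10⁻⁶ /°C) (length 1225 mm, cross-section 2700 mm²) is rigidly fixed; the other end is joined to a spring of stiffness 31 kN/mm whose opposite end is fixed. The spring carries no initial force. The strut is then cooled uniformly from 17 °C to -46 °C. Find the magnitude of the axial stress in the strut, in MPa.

If the spring were absent the strut would shorten by αΔT L = 17.6×10⁻⁶ × 63 × 1225 = 1.358 mm.
Let P be the tensile force in the spring. The strut extends elastically by PL/(AE) and the spring stretches by P/k; together these equal δ_free.
P [ L/(AE) + 1/k ] = δ_free → P [ 1225/(2700×106×10³) + 1/(31×10³) ] = 1.358.
P = 1.358 / 3.654×10⁻⁵ = 37170 N.
σ = P/A = 37170/2700 = 13.77 MPa.

σ ≈ 13.8 MPa (tensile)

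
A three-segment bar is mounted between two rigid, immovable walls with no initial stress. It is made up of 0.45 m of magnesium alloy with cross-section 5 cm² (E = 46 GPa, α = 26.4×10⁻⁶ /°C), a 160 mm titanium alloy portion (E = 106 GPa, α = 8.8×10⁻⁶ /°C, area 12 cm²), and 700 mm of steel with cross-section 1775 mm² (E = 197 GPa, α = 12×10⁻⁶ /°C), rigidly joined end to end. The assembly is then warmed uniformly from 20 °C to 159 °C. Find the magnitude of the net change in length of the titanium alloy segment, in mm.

With the walls removed the bar would change length by δ_free = Σ αᵢΔT Lᵢ = 26.4×10⁻⁶×139×450 + 8.8×10⁻⁶×139×160 + 12×10⁻⁶×139×700 = 3.015 mm.
The walls prevent any net length change, so an axial force P (same in every segment) develops. Compatibility: P · Σ Lᵢ/(AᵢEᵢ) = δ_free.
The series flexibility is Σ Lᵢ/(AᵢEᵢ) = 450/(500×46×10³) + 160/(1200×106×10³) + 700/(1775×197×10³) = 2.282×10⁻⁵ mm/N.
So P = 3.015 / 2.282×10⁻⁵ = 132.1 kN, compressive.
For the titanium alloy segment, free thermal change = 8.8×10⁻⁶×139×160 = 0.1957 mm and elastic change from P = 132100×160/(1200×106×10³) = 0.1661 mm; these oppose, so the net change is 0.0296 mm (segment lengthens).

|ΔL| ≈ 0.0296 mm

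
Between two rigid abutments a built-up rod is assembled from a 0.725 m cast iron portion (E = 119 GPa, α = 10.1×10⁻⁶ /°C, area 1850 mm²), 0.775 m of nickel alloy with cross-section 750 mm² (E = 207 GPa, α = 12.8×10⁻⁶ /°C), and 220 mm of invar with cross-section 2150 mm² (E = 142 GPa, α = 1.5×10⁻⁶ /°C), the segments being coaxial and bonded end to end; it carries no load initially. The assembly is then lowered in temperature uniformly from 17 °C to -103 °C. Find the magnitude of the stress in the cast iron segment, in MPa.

If the supports were absent, the total length change would be Σ αᵢΔT Lᵢ = 10.1×10⁻⁶×120×725 + 12.8×10⁻⁶×120×775 + 1.5×10⁻⁶×120×220 = 2.109 mm.
Since the ends are fixed, an axial force P builds up, equal in every segment, with P · Σ Lᵢ/(AᵢEᵢ) = δ_free.
Σ Lᵢ/(AᵢEᵢ) = 725/(1850×119×10³) + 775/(750×207×10³) + 220/(2150×142×10³) = 9.006×10⁻⁶ mm/N.
P = 2.109 / 9.006×10⁻⁶ = 234200 N = 234.2 kN, tensile.
σ_{cast iron} = P / A = 234200 / 1850 = 126.6 MPa.

σ ≈ 127 MPa (tensile)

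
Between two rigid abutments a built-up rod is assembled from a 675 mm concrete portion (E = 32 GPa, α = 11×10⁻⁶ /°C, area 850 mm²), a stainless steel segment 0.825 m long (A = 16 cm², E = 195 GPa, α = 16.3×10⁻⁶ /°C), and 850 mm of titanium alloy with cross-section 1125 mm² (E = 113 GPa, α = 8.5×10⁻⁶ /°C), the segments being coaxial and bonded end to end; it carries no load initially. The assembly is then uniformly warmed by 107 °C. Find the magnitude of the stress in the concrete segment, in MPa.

σ ≈ 104 MPa (compressive)

Free thermal expansion of the whole bar: Σ αᵢΔT Lᵢ = 11×10⁻⁶×107×675 + 16.3×10⁻⁶×107×825 + 8.5×10⁻⁶×107×850 = 3.006 mm.
Since the ends are fixed, an axial force P builds up, equal in every segment, with P · Σ Lᵢ/(AᵢEᵢ) = δ_free.
The series flexibility is Σ Lᵢ/(AᵢEᵢ) = 675/(850×32×10³) + 825/(1600×195×10³) + 850/(1125×113×10³) = 3.415×10⁻⁵ mm/N.
P = 3.006 / 3.415×10⁻⁵ = 88040 N = 88.04 kN, compressive.
σ_{concrete} = P / A = 88040 / 850 = 103.6 MPa.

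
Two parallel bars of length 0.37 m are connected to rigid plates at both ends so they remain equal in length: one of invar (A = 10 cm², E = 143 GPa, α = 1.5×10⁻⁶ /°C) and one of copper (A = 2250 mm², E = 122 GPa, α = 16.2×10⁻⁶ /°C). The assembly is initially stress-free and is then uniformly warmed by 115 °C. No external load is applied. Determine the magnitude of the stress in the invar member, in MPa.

Equilibrium of a rigid end plate with no external load gives equal and opposite internal forces ±P in the two members. Since α_{copper} > α_{invar}, heating drives the copper into compression and the invar into tension.
Setting the final lengths equal and cancelling L: (α₁ − α₂)ΔT = P/(A₁E₁) + P/(A₂E₂).
|α₁ − α₂|·ΔT = 14.7×10⁻⁶ × 115 = 0.00169.
1/(A₁E₁) + 1/(A₂E₂) = 1/(1000×143×10³) + 1/(2250×122×10³) = 1.064×10⁻⁸ N⁻¹.
So P = 0.00169 / 1.064×10⁻⁸ = 158.9 kN.
σ_{invar} = P/A₁ = 158900/1000 = 158.9 MPa, tensile.

σ ≈ 159 MPa (tensile)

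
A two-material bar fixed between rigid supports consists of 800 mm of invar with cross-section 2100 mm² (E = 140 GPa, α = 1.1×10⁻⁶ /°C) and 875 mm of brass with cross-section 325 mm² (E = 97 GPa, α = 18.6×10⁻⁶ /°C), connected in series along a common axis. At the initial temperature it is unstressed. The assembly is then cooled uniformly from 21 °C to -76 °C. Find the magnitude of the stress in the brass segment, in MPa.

With the walls removed the bar would change length by δ_free = Σ αᵢΔT Lᵢ = 1.1×10⁻⁶×97×800 + 18.6×10⁻⁶×97×875 = 1.664 mm.
The walls prevent any net length change, so an axial force P (same in every segment) develops. Compatibility: P · Σ Lᵢ/(AᵢEᵢ) = δ_free.
The series flexibility is Σ Lᵢ/(AᵢEᵢ) = 800/(2100×140×10³) + 875/(325×97×10³) = 3.048×10⁻⁵ mm/N.
P = 1.664 / 3.048×10⁻⁵ = 54600 N = 54.6 kN, tensile.
σ_{brass} = P / A = 54600 / 325 = 168 MPa.

σ ≈ 168 MPa (tensile)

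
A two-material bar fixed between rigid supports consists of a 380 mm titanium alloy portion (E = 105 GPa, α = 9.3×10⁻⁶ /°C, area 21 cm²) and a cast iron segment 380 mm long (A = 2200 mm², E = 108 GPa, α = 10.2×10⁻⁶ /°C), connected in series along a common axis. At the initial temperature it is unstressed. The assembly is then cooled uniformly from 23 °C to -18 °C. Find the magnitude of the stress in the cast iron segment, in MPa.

σ ≈ 41.6 MPa (tensile)

Free thermal contraction of the whole bar: Σ αᵢΔT Lᵢ = 9.3×10⁻⁶×41×380 + 10.2×10⁻⁶×41×380 = 0.3038 mm.
Since the ends are fixed, an axial force P builds up, equal in every segment, with P · Σ Lᵢ/(AᵢEᵢ) = δ_free.
Σ Lᵢ/(AᵢEᵢ) = 380/(2100×105×10³) + 380/(2200×108×10³) = 3.323×10⁻⁶ mm/N.
P = 0.3038 / 3.323×10⁻⁶ = 91440 N = 91.44 kN, tensile.
σ_{cast iron} = P / A = 91440 / 2200 = 41.56 MPa.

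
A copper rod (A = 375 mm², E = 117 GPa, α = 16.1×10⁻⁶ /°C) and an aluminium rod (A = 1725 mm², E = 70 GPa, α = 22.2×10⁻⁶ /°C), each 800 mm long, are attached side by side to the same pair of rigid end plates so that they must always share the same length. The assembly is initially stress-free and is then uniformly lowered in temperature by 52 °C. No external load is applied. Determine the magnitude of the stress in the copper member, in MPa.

The aluminium has the larger α, so on cooling it would change length more than the copper if both were free. The rigid plates force a common final length, so the aluminium is put into tension and the copper into compression, with equal and opposite forces P (no external load).
Compatibility of the two members (thermal + elastic change equal): (α₁ − α₂)ΔT = P·[1/(A₁E₁) + 1/(A₂E₂)].
|α₁ − α₂|·ΔT = 6.1×10⁻⁶ × 52 = 0.0003172.
1/(A₁E₁) + 1/(A₂E₂) = 1/(375×117×10³) + 1/(1725×70×10³) = 3.107×10⁻⁸ N⁻¹.
So P = 0.0003172 / 3.107×10⁻⁸ = 10.21 kN.
σ_{copper} = P/A₁ = 10210/375 = 27.22 MPa, compressive.

σ ≈ 27.2 MPa (compressive)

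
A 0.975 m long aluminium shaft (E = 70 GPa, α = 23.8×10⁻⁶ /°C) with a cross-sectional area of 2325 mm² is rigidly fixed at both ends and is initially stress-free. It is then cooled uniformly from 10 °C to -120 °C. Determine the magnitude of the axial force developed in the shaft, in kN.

P ≈ 504 kN (tensile)

With zero net strain, σ = E·αΔT = 70 GPa × 23.8×10⁻⁶ × 130 = 216.6 MPa.
Then P = σA = 216.6 × 2325 mm² = 503.5 kN, tensile.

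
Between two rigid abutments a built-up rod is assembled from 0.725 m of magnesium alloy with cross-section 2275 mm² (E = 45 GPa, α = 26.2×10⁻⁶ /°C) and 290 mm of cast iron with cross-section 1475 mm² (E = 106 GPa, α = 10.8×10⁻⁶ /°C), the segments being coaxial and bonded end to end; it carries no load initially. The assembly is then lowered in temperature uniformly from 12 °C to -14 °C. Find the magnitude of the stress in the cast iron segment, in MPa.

σ ≈ 43.6 MPa (tensile)

Free thermal contraction of the whole bar: Σ αᵢΔT Lᵢ = 26.2×10⁻⁶×26×725 + 10.8×10⁻⁶×26×290 = 0.5753 mm.
Since the ends are fixed, an axial force P builds up, equal in every segment, with P · Σ Lᵢ/(AᵢEᵢ) = δ_free.
Σ Lᵢ/(AᵢEᵢ) = 725/(2275×45×10³) + 290/(1475×106×10³) = 8.937×10⁻⁶ mm/N.
Hence P = δ_free / Σ(L/AE) = 0.5753/8.937×10⁻⁶ = 64.38 kN (tensile).
σ_{cast iron} = P / A = 64380 / 1475 = 43.64 MPa.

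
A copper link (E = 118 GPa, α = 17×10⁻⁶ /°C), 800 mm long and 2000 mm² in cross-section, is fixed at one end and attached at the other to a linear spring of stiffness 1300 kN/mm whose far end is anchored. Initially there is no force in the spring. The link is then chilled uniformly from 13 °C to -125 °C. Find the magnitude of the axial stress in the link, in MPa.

The unrestrained thermal change is αΔT L = 17×10⁻⁶ × 138 × 800 = 1.877 mm.
Let P be the tensile force in the spring. The link extends elastically by PL/(AE) and the spring stretches by P/k; together these equal δ_free.
P [ L/(AE) + 1/k ] = δ_free → P [ 800/(2000×118×10³) + 1/(1300×10³) ] = 1.877.
P = 1.877 / 4.159×10⁻⁶ = 451300 N.
σ = P/A = 451300/2000 = 225.6 MPa.

σ ≈ 226 MPa (tensile)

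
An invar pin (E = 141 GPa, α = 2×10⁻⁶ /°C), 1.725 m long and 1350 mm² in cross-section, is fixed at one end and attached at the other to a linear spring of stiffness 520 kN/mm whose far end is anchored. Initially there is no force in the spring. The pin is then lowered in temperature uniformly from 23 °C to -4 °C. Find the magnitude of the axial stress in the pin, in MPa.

Free thermal contraction: δ_free = αΔT L = 2×10⁻⁶ × 27 × 1725 = 0.09315 mm.
Let P be the tensile force in the spring. The pin extends elastically by PL/(AE) and the spring stretches by P/k; together these equal δ_free.
So P = δ_free / [L/(AE) + 1/k] = 0.09315 / [ 1725/(1350×141×10³) + 1/(520×10³) ].
P = 0.09315 / 1.099×10⁻⁵ = 8479 N.
σ = P/A = 8479/1350 = 6.281 MPa.

σ ≈ 6.28 MPa (tensile)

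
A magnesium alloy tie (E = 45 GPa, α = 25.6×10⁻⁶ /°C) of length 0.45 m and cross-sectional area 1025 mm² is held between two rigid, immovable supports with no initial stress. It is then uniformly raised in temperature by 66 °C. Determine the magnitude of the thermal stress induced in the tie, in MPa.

The supports are rigid, so the total axial strain is zero. The restrained thermal strain is ε = αΔT = 25.6×10⁻⁶ × 66 = 1689.6×10⁻⁶.
Hence σ = E·αΔT = 45×10³ × 1689.6×10⁻⁶ = 76.03 MPa, compressive.

σ ≈ 76 MPa (compressive)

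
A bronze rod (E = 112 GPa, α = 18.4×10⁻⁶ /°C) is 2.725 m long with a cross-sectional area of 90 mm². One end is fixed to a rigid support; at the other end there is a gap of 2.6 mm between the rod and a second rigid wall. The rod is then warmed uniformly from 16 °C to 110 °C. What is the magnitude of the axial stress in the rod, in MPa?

If the wall were absent the rod would grow by αΔT L = 18.4×10⁻⁶ × 94 × 2725 = 4.713 mm.
The gap closes (δ_free > 2.6 mm) and the wall then resists a further 4.713 − 2.6 = 2.113 mm of expansion.
So σ = E(δ_free − g)/L = 112×10³ × 2.113/2725 = 86.85 MPa.

σ ≈ 86.9 MPa (compressive)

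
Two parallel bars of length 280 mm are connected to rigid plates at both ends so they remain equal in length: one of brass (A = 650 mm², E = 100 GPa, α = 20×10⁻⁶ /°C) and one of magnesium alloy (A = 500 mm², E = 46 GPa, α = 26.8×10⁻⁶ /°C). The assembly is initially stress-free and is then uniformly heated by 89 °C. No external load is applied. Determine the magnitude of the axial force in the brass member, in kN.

P ≈ 10.3 kN (tensile in the brass)

The magnesium alloy has the larger α, so on heating it would change length more than the brass if both were free. The rigid plates force a common final length, so the magnesium alloy is put into compression and the brass into tension, with equal and opposite forces P (no external load).
Setting the final lengths equal and cancelling L: (α₁ − α₂)ΔT = P/(A₁E₁) + P/(A₂E₂).
|α₁ − α₂|·ΔT = 6.8×10⁻⁶ × 89 = 0.0006052.
1/(A₁E₁) + 1/(A₂E₂) = 1/(650×100×10³) + 1/(500×46×10³) = 5.886×10⁻⁸ N⁻¹.
So P = 0.0006052 / 5.886×10⁻⁸ = 10.28 kN.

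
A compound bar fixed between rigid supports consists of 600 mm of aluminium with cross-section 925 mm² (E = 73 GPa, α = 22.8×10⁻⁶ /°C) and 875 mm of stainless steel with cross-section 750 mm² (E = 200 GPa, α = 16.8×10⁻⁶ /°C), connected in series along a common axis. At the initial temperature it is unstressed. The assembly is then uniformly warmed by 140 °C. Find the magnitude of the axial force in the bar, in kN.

Free thermal expansion of the whole bar: Σ αᵢΔT Lᵢ = 22.8×10⁻⁶×140×600 + 16.8×10⁻⁶×140×875 = 3.973 mm.
The walls prevent any net length change, so an axial force P (same in every segment) develops. Compatibility: P · Σ Lᵢ/(AᵢEᵢ) = δ_free.
The series flexibility is Σ Lᵢ/(AᵢEᵢ) = 600/(925×73×10³) + 875/(750×200×10³) = 1.472×10⁻⁵ mm/N.
P = 3.973 / 1.472×10⁻⁵ = 269900 N = 269.9 kN, compressive.

P ≈ 270 kN (compressive)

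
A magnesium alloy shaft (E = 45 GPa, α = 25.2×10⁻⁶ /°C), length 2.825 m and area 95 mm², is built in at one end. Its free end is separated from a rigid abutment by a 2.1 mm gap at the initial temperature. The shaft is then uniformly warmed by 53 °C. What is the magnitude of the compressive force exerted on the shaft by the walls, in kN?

P ≈ 2.53 kN

If the wall were absent the shaft would grow by αΔT L = 25.2×10⁻⁶ × 53 × 2825 = 3.773 mm.
The gap closes (δ_free > 2.1 mm) and the wall then resists a further 3.773 − 2.1 = 1.673 mm of expansion.
Compatibility: PL/(AE) = 1.673 mm, so σ = P/A = E × (1.673/2825) = 26.65 MPa.
P = σA = 26.65 × 95 = 2.532 kN.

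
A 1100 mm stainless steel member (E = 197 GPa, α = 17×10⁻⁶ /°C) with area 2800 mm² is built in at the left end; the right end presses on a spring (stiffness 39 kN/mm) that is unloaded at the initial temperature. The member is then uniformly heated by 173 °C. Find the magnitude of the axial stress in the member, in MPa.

σ ≈ 41.8 MPa (compressive)

The unrestrained thermal change is αΔT L = 17×10⁻⁶ × 173 × 1100 = 3.235 mm.
With a force P in the spring, the elastic change of the member is PL/(AE) and that of the spring is P/k; compatibility requires their sum to equal δ_free.
P [ L/(AE) + 1/k ] = δ_free → P [ 1100/(2800×197×10³) + 1/(39×10³) ] = 3.235.
P = 3.235 / 2.764×10⁻⁵ = 117100 N.
σ = P/A = 117100/2800 = 41.81 MPa.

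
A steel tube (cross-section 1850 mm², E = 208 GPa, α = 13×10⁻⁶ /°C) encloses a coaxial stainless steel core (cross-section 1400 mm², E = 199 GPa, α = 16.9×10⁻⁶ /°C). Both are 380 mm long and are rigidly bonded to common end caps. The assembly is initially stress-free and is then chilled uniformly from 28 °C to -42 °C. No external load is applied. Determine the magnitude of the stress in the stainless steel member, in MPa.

σ ≈ 31.5 MPa (tensile)

The stainless steel has the larger α, so on cooling it would change length more than the steel if both were free. The rigid plates force a common final length, so the stainless steel is put into tension and the steel into compression, with equal and opposite forces P (no external load).
Compatibility of the two members (thermal + elastic change equal): (α₁ − α₂)ΔT = P·[1/(A₁E₁) + 1/(A₂E₂)].
|α₁ − α₂|·ΔT = 3.9×10⁻⁶ × 70 = 0.000273.
1/(A₁E₁) + 1/(A₂E₂) = 1/(1850×208×10³) + 1/(1400×199×10³) = 6.188×10⁻⁹ N⁻¹.
P = 0.000273 / 6.188×10⁻⁹ = 44120 N = 44.12 kN.
σ_{stainless steel} = P/A₂ = 44120/1400 = 31.51 MPa, tensile.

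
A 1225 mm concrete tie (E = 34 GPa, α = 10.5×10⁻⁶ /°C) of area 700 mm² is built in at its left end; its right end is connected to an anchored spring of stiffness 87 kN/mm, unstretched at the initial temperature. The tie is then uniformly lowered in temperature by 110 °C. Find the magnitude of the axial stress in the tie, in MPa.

The unrestrained thermal change is αΔT L = 10.5×10⁻⁶ × 110 × 1225 = 1.415 mm.
Let P be the tensile force in the spring. The tie extends elastically by PL/(AE) and the spring stretches by P/k; together these equal δ_free.
So P = δ_free / [L/(AE) + 1/k] = 1.415 / [ 1225/(700×34×10³) + 1/(87×10³) ].
P = 1.415 / 6.296×10⁻⁵ = 22470 N.
σ = P/A = 22470/700 = 32.1 MPa.

σ ≈ 32.1 MPa (tensile)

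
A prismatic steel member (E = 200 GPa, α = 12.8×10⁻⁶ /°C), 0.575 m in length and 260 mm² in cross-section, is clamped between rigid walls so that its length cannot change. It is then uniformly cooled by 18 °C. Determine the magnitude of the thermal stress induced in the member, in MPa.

σ ≈ 46.1 MPa (tensile)

The supports are rigid, so the total axial strain is zero. The restrained thermal strain is ε = αΔT = 12.8×10⁻⁶ × 18 = 230.4×10⁻⁶.
The stress required to suppress this strain is σ = Eε = 200×10³ × 230.4×10⁻⁶ = 46.08 MPa, tensile since the member is trying to contract.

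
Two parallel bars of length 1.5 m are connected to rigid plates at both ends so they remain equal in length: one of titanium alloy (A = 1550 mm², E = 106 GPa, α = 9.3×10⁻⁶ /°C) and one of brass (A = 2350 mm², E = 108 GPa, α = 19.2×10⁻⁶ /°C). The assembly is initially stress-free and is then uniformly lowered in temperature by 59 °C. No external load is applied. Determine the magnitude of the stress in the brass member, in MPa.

σ ≈ 24.8 MPa (tensile)

The brass has the larger α, so on cooling it would change length more than the titanium alloy if both were free. The rigid plates force a common final length, so the brass is put into tension and the titanium alloy into compression, with equal and opposite forces P (no external load).
Setting the final lengths equal and cancelling L: (α₁ − α₂)ΔT = P/(A₁E₁) + P/(A₂E₂).
|α₁ − α₂|·ΔT = 9.9×10⁻⁶ × 59 = 0.0005841.
1/(A₁E₁) + 1/(A₂E₂) = 1/(1550×106×10³) + 1/(2350×108×10³) = 1.003×10⁻⁸ N⁻¹.
P = 0.0005841 / 1.003×10⁻⁸ = 58260 N = 58.26 kN.
σ_{brass} = P/A₂ = 58260/2350 = 24.79 MPa, tensile.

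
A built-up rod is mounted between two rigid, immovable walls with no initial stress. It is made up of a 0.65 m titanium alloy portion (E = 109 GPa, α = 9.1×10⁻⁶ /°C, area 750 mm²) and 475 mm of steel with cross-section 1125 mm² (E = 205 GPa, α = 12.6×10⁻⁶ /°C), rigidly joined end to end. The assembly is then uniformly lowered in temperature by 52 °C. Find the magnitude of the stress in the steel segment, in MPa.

σ ≈ 54.9 MPa (tensile)

With the walls removed the bar would change length by δ_free = Σ αᵢΔT Lᵢ = 9.1×10⁻⁶×52×650 + 12.6×10⁻⁶×52×475 = 0.6188 mm.
The rigid supports impose zero overall length change; the single axial force P common to all segments must satisfy P Σ Lᵢ/(AᵢEᵢ) = δ_free.
Σ Lᵢ/(AᵢEᵢ) = 650/(750×109×10³) + 475/(1125×205×10³) = 1.001×10⁻⁵ mm/N.
Hence P = δ_free / Σ(L/AE) = 0.6188/1.001×10⁻⁵ = 61.81 kN (tensile).
σ_{steel} = P / A = 61810 / 1125 = 54.95 MPa.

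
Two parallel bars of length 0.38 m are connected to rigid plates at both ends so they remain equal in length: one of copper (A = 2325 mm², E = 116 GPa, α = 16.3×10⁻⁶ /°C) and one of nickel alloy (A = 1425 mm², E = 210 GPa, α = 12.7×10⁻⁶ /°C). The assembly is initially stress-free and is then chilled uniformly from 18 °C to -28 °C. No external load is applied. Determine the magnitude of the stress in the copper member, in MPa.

Both members must finish at the same length. With the larger α, the copper tends to over-contract; the plates restrain it, putting the copper in tension and the nickel alloy in compression. With no external load the two internal forces are equal and opposite, magnitude P.
Equating the net (thermal + elastic) strains gives |α₁ − α₂|·ΔT = P·[1/(A₁E₁) + 1/(A₂E₂)].
|α₁ − α₂|·ΔT = 3.6×10⁻⁶ × 46 = 0.0001656.
1/(A₁E₁) + 1/(A₂E₂) = 1/(2325×116×10³) + 1/(1425×210×10³) = 7.05×10⁻⁹ N⁻¹.
P = 0.0001656 / 7.05×10⁻⁹ = 23490 N = 23.49 kN.
σ_{copper} = P/A₁ = 23490/2325 = 10.1 MPa, tensile.

σ ≈ 10.1 MPa (tensile)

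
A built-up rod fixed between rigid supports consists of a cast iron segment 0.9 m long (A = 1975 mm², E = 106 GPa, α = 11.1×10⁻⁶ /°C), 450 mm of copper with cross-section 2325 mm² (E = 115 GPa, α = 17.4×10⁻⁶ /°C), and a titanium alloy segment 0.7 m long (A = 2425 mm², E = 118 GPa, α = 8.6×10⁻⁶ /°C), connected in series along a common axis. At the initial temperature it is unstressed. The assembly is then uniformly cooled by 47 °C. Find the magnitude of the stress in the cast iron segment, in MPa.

σ ≈ 67.3 MPa (tensile)

If the supports were absent, the total length change would be Σ αᵢΔT Lᵢ = 11.1×10⁻⁶×47×900 + 17.4×10⁻⁶×47×450 + 8.6×10⁻⁶×47×700 = 1.12 mm.
The walls prevent any net length change, so an axial force P (same in every segment) develops. Compatibility: P · Σ Lᵢ/(AᵢEᵢ) = δ_free.
Σ Lᵢ/(AᵢEᵢ) = 900/(1975×106×10³) + 450/(2325×115×10³) + 700/(2425×118×10³) = 8.428×10⁻⁶ mm/N.
So P = 1.12 / 8.428×10⁻⁶ = 132.9 kN, tensile.
σ_{cast iron} = P / A = 132900 / 1975 = 67.31 MPa.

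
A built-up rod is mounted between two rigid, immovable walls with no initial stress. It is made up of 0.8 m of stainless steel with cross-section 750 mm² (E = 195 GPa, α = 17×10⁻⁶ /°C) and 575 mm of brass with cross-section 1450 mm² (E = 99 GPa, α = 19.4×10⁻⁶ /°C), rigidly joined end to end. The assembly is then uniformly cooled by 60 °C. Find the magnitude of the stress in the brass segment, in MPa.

If the supports were absent, the total length change would be Σ αᵢΔT Lᵢ = 17×10⁻⁶×60×800 + 19.4×10⁻⁶×60×575 = 1.485 mm.
Since the ends are fixed, an axial force P builds up, equal in every segment, with P · Σ Lᵢ/(AᵢEᵢ) = δ_free.
The series flexibility is Σ Lᵢ/(AᵢEᵢ) = 800/(750×195×10³) + 575/(1450×99×10³) = 9.476×10⁻⁶ mm/N.
P = 1.485 / 9.476×10⁻⁶ = 156700 N = 156.7 kN, tensile.
σ_{brass} = P / A = 156700 / 1450 = 108.1 MPa.

σ ≈ 108 MPa (tensile)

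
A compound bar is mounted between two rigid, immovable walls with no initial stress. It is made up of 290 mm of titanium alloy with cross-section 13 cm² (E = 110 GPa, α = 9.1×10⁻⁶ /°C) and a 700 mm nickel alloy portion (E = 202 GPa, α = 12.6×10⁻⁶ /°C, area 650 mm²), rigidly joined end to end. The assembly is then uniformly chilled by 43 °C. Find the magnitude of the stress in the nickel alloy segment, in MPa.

If the supports were absent, the total length change would be Σ αᵢΔT Lᵢ = 9.1×10⁻⁶×43×290 + 12.6×10⁻⁶×43×700 = 0.4927 mm.
The walls prevent any net length change, so an axial force P (same in every segment) develops. Compatibility: P · Σ Lᵢ/(AᵢEᵢ) = δ_free.
Σ Lᵢ/(AᵢEᵢ) = 290/(1300×110×10³) + 700/(650×202×10³) = 7.359×10⁻⁶ mm/N.
So P = 0.4927 / 7.359×10⁻⁶ = 66.95 kN, tensile.
σ_{nickel alloy} = P / A = 66950 / 650 = 103 MPa.

σ ≈ 103 MPa (tensile)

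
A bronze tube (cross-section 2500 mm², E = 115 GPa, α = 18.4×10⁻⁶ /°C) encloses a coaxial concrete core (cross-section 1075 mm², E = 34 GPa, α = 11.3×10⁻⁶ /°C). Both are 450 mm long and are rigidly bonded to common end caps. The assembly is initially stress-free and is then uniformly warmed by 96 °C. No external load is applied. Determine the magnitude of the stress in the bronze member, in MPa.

Equilibrium of a rigid end plate with no external load gives equal and opposite internal forces ±P in the two members. Since α_{bronze} > α_{concrete}, heating drives the bronze into compression and the concrete into tension.
Compatibility of the two members (thermal + elastic change equal): (α₁ − α₂)ΔT = P·[1/(A₁E₁) + 1/(A₂E₂)].
|α₁ − α₂|·ΔT = 7.1×10⁻⁶ × 96 = 0.0006816.
1/(A₁E₁) + 1/(A₂E₂) = 1/(2500×115×10³) + 1/(1075×34×10³) = 3.084×10⁻⁸ N⁻¹.
P = 0.0006816 / 3.084×10⁻⁸ = 22100 N = 22.1 kN.
σ_{bronze} = P/A₁ = 22100/2500 = 8.841 MPa, compressive.

σ ≈ 8.84 MPa (compressive)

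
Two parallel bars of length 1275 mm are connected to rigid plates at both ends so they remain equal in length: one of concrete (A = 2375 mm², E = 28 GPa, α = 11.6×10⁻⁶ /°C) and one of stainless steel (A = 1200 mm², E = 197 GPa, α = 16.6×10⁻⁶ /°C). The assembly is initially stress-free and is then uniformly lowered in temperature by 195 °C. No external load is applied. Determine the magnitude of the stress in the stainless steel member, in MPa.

σ ≈ 42.2 MPa (tensile)

Equilibrium of a rigid end plate with no external load gives equal and opposite internal forces ±P in the two members. Since α_{stainless steel} > α_{concrete}, cooling drives the stainless steel into tension and the concrete into compression.
Equating the net (thermal + elastic) strains gives |α₁ − α₂|·ΔT = P·[1/(A₁E₁) + 1/(A₂E₂)].
|α₁ − α₂|·ΔT = 5×10⁻⁶ × 195 = 0.000975.
1/(A₁E₁) + 1/(A₂E₂) = 1/(2375×28×10³) + 1/(1200×197×10³) = 1.927×10⁻⁸ N⁻¹.
So P = 0.000975 / 1.927×10⁻⁸ = 50.6 kN.
σ_{stainless steel} = P/A₂ = 50600/1200 = 42.17 MPa, tensile.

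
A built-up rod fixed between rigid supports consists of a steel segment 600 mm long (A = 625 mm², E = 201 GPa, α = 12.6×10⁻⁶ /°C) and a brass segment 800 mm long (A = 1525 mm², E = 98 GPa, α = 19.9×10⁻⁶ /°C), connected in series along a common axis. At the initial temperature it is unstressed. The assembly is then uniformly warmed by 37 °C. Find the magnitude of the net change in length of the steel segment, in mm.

|ΔL| ≈ 0.13 mm

Free thermal expansion of the whole bar: Σ αᵢΔT Lᵢ = 12.6×10⁻⁶×37×600 + 19.9×10⁻⁶×37×800 = 0.8688 mm.
The walls prevent any net length change, so an axial force P (same in every segment) develops. Compatibility: P · Σ Lᵢ/(AᵢEᵢ) = δ_free.
The series flexibility is Σ Lᵢ/(AᵢEᵢ) = 600/(625×201×10³) + 800/(1525×98×10³) = 1.013×10⁻⁵ mm/N.
So P = 0.8688 / 1.013×10⁻⁵ = 85.77 kN, compressive.
For the steel segment, free thermal change = 12.6×10⁻⁶×37×600 = 0.2797 mm and elastic change from P = 85770×600/(625×201×10³) = 0.4096 mm; these oppose, so the net change is 0.13 mm (segment shortens).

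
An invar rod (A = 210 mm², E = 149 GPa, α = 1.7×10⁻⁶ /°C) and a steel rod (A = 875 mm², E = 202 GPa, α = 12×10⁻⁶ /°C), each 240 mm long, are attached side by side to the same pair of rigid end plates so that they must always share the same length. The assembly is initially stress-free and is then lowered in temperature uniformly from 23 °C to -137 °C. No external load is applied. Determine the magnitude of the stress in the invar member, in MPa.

The steel has the larger α, so on cooling it would change length more than the invar if both were free. The rigid plates force a common final length, so the steel is put into tension and the invar into compression, with equal and opposite forces P (no external load).
Compatibility of the two members (thermal + elastic change equal): (α₁ − α₂)ΔT = P·[1/(A₁E₁) + 1/(A₂E₂)].
|α₁ − α₂|·ΔT = 10.3×10⁻⁶ × 160 = 0.001648.
1/(A₁E₁) + 1/(A₂E₂) = 1/(210×149×10³) + 1/(875×202×10³) = 3.762×10⁻⁸ N⁻¹.
P = 0.001648 / 3.762×10⁻⁸ = 43810 N = 43.81 kN.
σ_{invar} = P/A₁ = 43810/210 = 208.6 MPa, compressive.

σ ≈ 209 MPa (compressive)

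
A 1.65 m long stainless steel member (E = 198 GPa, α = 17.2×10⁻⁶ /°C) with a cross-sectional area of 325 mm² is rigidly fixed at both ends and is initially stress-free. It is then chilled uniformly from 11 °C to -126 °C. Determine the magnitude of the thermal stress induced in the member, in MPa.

σ ≈ 467 MPa (tensile)

The supports are rigid, so the total axial strain is zero. The restrained thermal strain is ε = αΔT = 17.2×10⁻⁶ × 137 = 2356.4×10⁻⁶.
σ = EαΔT = 198×10³ × 17.2×10⁻⁶ × 137 = 466.6 MPa (tensile; the member is trying to contract).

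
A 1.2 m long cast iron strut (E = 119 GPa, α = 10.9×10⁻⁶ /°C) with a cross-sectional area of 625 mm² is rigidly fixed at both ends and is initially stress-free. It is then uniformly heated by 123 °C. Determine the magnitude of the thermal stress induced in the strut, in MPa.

The supports are rigid, so the total axial strain is zero. The restrained thermal strain is ε = αΔT = 10.9×10⁻⁶ × 123 = 1340.7×10⁻⁶.
The stress required to suppress this strain is σ = Eε = 119×10³ × 1340.7×10⁻⁶ = 159.5 MPa, compressive since the strut is trying to expand.

σ ≈ 160 MPa (compressive)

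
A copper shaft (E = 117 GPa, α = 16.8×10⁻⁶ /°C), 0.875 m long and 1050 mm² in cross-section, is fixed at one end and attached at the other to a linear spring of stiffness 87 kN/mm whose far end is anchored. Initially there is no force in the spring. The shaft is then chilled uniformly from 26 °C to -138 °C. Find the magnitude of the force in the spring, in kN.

If the spring were absent the shaft would shorten by αΔT L = 16.8×10⁻⁶ × 164 × 875 = 2.411 mm.
With a force P in the spring, the elastic change of the shaft is PL/(AE) and that of the spring is P/k; compatibility requires their sum to equal δ_free.
P [ L/(AE) + 1/k ] = δ_free → P [ 875/(1050×117×10³) + 1/(87×10³) ] = 2.411.
P = 2.411 / 1.862×10⁻⁵ = 129500 N.

P ≈ 129 kN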